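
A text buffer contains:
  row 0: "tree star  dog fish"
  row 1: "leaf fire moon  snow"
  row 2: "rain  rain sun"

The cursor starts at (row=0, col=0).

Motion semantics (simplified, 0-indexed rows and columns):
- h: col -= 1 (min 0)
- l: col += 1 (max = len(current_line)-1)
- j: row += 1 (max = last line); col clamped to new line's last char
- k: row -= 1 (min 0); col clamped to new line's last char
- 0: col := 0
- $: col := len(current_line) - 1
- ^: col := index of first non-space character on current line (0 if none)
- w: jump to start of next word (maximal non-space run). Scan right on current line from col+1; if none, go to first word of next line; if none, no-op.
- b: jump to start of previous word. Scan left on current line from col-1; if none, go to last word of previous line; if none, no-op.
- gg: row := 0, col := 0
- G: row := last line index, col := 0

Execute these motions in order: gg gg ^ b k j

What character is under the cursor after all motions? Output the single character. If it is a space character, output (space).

Answer: l

Derivation:
After 1 (gg): row=0 col=0 char='t'
After 2 (gg): row=0 col=0 char='t'
After 3 (^): row=0 col=0 char='t'
After 4 (b): row=0 col=0 char='t'
After 5 (k): row=0 col=0 char='t'
After 6 (j): row=1 col=0 char='l'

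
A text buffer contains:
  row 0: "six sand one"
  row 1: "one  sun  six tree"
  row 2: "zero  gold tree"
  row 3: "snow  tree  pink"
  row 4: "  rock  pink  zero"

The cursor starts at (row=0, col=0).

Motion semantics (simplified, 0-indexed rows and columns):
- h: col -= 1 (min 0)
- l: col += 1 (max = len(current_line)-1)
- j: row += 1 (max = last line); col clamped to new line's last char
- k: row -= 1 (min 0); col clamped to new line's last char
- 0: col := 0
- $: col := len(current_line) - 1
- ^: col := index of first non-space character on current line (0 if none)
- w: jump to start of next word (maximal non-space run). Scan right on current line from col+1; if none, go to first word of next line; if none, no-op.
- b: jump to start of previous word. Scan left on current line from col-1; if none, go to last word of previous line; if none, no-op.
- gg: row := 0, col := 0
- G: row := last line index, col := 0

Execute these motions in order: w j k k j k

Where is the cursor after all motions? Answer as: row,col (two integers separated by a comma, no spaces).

After 1 (w): row=0 col=4 char='s'
After 2 (j): row=1 col=4 char='_'
After 3 (k): row=0 col=4 char='s'
After 4 (k): row=0 col=4 char='s'
After 5 (j): row=1 col=4 char='_'
After 6 (k): row=0 col=4 char='s'

Answer: 0,4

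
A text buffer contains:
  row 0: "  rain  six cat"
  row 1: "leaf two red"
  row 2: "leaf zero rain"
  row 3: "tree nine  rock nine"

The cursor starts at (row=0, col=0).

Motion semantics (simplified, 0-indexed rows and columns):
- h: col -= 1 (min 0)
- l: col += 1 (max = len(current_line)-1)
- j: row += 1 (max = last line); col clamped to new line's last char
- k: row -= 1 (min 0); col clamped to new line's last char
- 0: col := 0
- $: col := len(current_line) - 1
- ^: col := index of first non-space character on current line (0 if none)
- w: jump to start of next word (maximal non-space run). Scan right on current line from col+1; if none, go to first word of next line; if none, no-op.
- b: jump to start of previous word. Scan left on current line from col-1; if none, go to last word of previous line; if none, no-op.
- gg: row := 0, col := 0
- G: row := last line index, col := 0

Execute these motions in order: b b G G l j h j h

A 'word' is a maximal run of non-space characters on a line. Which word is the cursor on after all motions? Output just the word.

After 1 (b): row=0 col=0 char='_'
After 2 (b): row=0 col=0 char='_'
After 3 (G): row=3 col=0 char='t'
After 4 (G): row=3 col=0 char='t'
After 5 (l): row=3 col=1 char='r'
After 6 (j): row=3 col=1 char='r'
After 7 (h): row=3 col=0 char='t'
After 8 (j): row=3 col=0 char='t'
After 9 (h): row=3 col=0 char='t'

Answer: tree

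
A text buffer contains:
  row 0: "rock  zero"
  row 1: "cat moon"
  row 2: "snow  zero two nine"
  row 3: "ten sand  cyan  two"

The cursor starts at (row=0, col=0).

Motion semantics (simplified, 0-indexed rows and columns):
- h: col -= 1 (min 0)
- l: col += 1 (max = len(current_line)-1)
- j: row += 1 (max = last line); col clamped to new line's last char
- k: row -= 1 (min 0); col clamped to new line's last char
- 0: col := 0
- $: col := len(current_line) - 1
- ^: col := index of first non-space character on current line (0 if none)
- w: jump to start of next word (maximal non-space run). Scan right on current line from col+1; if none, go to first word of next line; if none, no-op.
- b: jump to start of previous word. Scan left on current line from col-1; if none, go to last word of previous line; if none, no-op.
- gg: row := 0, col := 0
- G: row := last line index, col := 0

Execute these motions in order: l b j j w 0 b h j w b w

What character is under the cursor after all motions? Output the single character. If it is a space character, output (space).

After 1 (l): row=0 col=1 char='o'
After 2 (b): row=0 col=0 char='r'
After 3 (j): row=1 col=0 char='c'
After 4 (j): row=2 col=0 char='s'
After 5 (w): row=2 col=6 char='z'
After 6 (0): row=2 col=0 char='s'
After 7 (b): row=1 col=4 char='m'
After 8 (h): row=1 col=3 char='_'
After 9 (j): row=2 col=3 char='w'
After 10 (w): row=2 col=6 char='z'
After 11 (b): row=2 col=0 char='s'
After 12 (w): row=2 col=6 char='z'

Answer: z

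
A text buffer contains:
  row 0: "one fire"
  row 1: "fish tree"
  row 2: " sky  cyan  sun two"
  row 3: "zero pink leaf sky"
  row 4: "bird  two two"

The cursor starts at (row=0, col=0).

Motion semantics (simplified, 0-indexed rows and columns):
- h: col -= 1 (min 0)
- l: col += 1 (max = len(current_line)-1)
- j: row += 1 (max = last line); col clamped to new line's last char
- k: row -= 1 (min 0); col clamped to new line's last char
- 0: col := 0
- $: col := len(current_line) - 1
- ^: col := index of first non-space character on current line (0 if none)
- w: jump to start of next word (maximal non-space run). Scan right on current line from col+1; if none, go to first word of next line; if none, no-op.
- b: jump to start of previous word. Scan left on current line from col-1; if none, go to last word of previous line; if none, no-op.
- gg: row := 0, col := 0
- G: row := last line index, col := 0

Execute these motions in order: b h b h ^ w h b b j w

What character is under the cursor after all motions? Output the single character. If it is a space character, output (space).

After 1 (b): row=0 col=0 char='o'
After 2 (h): row=0 col=0 char='o'
After 3 (b): row=0 col=0 char='o'
After 4 (h): row=0 col=0 char='o'
After 5 (^): row=0 col=0 char='o'
After 6 (w): row=0 col=4 char='f'
After 7 (h): row=0 col=3 char='_'
After 8 (b): row=0 col=0 char='o'
After 9 (b): row=0 col=0 char='o'
After 10 (j): row=1 col=0 char='f'
After 11 (w): row=1 col=5 char='t'

Answer: t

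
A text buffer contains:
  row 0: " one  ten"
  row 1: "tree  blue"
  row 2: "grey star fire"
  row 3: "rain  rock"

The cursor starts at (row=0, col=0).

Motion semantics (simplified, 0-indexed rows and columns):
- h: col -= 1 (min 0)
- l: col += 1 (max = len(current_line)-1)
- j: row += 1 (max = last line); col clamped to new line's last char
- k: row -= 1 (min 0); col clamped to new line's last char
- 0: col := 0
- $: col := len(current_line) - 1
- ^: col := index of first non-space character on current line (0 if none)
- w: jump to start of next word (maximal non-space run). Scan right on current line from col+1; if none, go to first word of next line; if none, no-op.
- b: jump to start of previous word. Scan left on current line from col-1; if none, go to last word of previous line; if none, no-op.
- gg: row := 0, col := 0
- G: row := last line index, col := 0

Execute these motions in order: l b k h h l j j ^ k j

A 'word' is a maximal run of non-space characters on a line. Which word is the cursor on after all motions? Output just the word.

After 1 (l): row=0 col=1 char='o'
After 2 (b): row=0 col=1 char='o'
After 3 (k): row=0 col=1 char='o'
After 4 (h): row=0 col=0 char='_'
After 5 (h): row=0 col=0 char='_'
After 6 (l): row=0 col=1 char='o'
After 7 (j): row=1 col=1 char='r'
After 8 (j): row=2 col=1 char='r'
After 9 (^): row=2 col=0 char='g'
After 10 (k): row=1 col=0 char='t'
After 11 (j): row=2 col=0 char='g'

Answer: grey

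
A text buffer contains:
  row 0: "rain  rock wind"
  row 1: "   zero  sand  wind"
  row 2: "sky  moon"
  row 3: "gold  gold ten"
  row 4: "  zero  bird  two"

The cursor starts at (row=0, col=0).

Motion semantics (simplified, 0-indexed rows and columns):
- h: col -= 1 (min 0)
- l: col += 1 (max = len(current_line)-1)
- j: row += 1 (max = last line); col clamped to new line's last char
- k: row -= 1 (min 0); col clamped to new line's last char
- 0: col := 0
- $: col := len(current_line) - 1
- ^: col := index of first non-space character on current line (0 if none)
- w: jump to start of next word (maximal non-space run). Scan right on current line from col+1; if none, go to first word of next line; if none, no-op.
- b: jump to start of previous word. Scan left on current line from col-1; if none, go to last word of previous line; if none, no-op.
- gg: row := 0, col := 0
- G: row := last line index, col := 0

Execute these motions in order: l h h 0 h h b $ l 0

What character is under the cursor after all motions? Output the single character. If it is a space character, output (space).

After 1 (l): row=0 col=1 char='a'
After 2 (h): row=0 col=0 char='r'
After 3 (h): row=0 col=0 char='r'
After 4 (0): row=0 col=0 char='r'
After 5 (h): row=0 col=0 char='r'
After 6 (h): row=0 col=0 char='r'
After 7 (b): row=0 col=0 char='r'
After 8 ($): row=0 col=14 char='d'
After 9 (l): row=0 col=14 char='d'
After 10 (0): row=0 col=0 char='r'

Answer: r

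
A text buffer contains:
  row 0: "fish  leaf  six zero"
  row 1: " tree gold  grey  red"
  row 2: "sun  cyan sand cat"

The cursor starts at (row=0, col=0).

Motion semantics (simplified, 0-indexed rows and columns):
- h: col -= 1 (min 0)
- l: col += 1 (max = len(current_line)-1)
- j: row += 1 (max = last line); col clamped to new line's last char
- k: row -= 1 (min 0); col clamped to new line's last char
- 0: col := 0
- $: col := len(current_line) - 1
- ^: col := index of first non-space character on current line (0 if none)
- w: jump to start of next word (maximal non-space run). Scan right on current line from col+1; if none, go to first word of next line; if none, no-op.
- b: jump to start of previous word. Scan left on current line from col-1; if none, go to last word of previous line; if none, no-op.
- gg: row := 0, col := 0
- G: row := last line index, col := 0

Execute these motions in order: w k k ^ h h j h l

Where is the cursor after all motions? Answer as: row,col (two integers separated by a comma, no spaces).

Answer: 1,1

Derivation:
After 1 (w): row=0 col=6 char='l'
After 2 (k): row=0 col=6 char='l'
After 3 (k): row=0 col=6 char='l'
After 4 (^): row=0 col=0 char='f'
After 5 (h): row=0 col=0 char='f'
After 6 (h): row=0 col=0 char='f'
After 7 (j): row=1 col=0 char='_'
After 8 (h): row=1 col=0 char='_'
After 9 (l): row=1 col=1 char='t'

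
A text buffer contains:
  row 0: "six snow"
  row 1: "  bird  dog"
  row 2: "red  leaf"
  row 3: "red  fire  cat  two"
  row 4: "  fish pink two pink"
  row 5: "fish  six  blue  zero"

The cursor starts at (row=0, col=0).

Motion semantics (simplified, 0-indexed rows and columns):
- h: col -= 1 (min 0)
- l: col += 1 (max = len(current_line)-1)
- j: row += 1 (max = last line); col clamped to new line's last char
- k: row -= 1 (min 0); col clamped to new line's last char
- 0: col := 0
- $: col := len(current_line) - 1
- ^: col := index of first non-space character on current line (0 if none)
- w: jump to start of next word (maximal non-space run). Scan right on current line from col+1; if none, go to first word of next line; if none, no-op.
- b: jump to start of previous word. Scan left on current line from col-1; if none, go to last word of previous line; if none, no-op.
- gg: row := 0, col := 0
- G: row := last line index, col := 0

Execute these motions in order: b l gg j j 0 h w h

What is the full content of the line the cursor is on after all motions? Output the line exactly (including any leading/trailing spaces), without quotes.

After 1 (b): row=0 col=0 char='s'
After 2 (l): row=0 col=1 char='i'
After 3 (gg): row=0 col=0 char='s'
After 4 (j): row=1 col=0 char='_'
After 5 (j): row=2 col=0 char='r'
After 6 (0): row=2 col=0 char='r'
After 7 (h): row=2 col=0 char='r'
After 8 (w): row=2 col=5 char='l'
After 9 (h): row=2 col=4 char='_'

Answer: red  leaf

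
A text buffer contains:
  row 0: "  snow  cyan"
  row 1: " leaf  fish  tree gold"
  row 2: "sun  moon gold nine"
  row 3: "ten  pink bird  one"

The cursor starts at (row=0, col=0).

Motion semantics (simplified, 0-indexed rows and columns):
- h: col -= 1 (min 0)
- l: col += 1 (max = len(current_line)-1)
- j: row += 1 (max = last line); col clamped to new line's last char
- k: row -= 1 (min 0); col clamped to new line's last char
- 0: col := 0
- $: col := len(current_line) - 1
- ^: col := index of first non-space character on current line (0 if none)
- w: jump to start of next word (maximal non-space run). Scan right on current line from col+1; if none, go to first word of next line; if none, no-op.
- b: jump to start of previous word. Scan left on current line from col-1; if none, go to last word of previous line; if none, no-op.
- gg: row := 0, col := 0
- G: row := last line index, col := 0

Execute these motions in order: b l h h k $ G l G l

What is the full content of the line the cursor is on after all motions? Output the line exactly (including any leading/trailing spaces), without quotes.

After 1 (b): row=0 col=0 char='_'
After 2 (l): row=0 col=1 char='_'
After 3 (h): row=0 col=0 char='_'
After 4 (h): row=0 col=0 char='_'
After 5 (k): row=0 col=0 char='_'
After 6 ($): row=0 col=11 char='n'
After 7 (G): row=3 col=0 char='t'
After 8 (l): row=3 col=1 char='e'
After 9 (G): row=3 col=0 char='t'
After 10 (l): row=3 col=1 char='e'

Answer: ten  pink bird  one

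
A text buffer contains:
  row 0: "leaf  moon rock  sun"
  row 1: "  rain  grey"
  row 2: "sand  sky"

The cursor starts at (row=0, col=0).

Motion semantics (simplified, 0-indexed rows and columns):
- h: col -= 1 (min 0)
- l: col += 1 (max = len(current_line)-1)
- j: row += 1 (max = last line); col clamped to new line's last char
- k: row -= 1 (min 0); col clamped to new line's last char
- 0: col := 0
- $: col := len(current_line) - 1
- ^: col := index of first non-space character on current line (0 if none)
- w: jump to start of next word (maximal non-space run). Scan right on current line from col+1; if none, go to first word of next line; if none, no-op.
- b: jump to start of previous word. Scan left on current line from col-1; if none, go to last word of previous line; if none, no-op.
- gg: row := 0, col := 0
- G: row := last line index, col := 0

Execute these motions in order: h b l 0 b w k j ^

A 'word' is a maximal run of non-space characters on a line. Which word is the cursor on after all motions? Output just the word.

After 1 (h): row=0 col=0 char='l'
After 2 (b): row=0 col=0 char='l'
After 3 (l): row=0 col=1 char='e'
After 4 (0): row=0 col=0 char='l'
After 5 (b): row=0 col=0 char='l'
After 6 (w): row=0 col=6 char='m'
After 7 (k): row=0 col=6 char='m'
After 8 (j): row=1 col=6 char='_'
After 9 (^): row=1 col=2 char='r'

Answer: rain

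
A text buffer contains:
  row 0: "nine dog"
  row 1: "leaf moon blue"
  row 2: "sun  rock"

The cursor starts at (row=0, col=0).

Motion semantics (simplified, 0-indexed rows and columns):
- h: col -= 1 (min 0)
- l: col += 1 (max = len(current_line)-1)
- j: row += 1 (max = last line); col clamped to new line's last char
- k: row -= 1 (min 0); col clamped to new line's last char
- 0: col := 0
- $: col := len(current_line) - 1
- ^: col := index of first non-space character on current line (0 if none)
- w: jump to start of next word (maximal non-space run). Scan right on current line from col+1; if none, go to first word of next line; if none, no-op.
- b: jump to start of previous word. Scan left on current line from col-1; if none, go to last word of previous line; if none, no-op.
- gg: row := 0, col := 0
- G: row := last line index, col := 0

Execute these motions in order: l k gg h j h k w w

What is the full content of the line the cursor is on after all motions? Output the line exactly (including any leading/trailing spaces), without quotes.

After 1 (l): row=0 col=1 char='i'
After 2 (k): row=0 col=1 char='i'
After 3 (gg): row=0 col=0 char='n'
After 4 (h): row=0 col=0 char='n'
After 5 (j): row=1 col=0 char='l'
After 6 (h): row=1 col=0 char='l'
After 7 (k): row=0 col=0 char='n'
After 8 (w): row=0 col=5 char='d'
After 9 (w): row=1 col=0 char='l'

Answer: leaf moon blue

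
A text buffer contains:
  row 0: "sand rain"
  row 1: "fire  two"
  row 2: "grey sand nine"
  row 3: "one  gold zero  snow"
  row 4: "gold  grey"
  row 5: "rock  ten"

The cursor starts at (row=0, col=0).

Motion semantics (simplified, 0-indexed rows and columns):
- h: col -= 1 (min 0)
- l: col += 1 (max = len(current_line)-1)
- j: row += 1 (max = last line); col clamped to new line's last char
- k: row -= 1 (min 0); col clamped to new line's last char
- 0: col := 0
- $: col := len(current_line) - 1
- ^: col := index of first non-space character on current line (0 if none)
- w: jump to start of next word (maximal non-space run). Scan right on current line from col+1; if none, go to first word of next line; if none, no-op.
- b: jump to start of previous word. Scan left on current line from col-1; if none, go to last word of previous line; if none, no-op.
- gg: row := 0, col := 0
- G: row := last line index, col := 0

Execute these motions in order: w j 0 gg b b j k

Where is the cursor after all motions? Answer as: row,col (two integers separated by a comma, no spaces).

Answer: 0,0

Derivation:
After 1 (w): row=0 col=5 char='r'
After 2 (j): row=1 col=5 char='_'
After 3 (0): row=1 col=0 char='f'
After 4 (gg): row=0 col=0 char='s'
After 5 (b): row=0 col=0 char='s'
After 6 (b): row=0 col=0 char='s'
After 7 (j): row=1 col=0 char='f'
After 8 (k): row=0 col=0 char='s'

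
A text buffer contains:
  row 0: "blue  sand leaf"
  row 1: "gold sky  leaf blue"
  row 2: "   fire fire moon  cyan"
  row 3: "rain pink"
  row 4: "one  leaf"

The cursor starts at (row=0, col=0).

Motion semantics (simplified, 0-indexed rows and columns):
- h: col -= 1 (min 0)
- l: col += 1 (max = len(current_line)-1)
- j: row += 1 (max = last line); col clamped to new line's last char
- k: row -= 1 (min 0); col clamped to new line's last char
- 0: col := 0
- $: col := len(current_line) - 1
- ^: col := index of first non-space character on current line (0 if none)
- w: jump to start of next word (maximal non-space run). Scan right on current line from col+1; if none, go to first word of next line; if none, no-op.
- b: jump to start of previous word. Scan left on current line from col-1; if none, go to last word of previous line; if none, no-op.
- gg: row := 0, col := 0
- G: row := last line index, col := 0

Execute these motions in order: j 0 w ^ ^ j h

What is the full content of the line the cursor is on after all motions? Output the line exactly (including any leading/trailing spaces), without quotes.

After 1 (j): row=1 col=0 char='g'
After 2 (0): row=1 col=0 char='g'
After 3 (w): row=1 col=5 char='s'
After 4 (^): row=1 col=0 char='g'
After 5 (^): row=1 col=0 char='g'
After 6 (j): row=2 col=0 char='_'
After 7 (h): row=2 col=0 char='_'

Answer:    fire fire moon  cyan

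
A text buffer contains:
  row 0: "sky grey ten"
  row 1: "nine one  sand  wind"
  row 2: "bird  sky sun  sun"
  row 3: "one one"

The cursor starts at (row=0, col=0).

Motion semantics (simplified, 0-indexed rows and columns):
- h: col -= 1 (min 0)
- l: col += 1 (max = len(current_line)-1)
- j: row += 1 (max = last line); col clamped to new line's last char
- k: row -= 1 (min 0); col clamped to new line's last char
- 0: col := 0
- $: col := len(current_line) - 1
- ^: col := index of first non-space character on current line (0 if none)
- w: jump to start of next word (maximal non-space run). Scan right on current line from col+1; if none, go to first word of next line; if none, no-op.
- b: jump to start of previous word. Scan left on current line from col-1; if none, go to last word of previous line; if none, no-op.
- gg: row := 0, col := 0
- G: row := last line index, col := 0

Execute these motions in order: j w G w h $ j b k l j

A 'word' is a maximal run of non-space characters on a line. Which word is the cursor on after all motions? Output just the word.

Answer: one

Derivation:
After 1 (j): row=1 col=0 char='n'
After 2 (w): row=1 col=5 char='o'
After 3 (G): row=3 col=0 char='o'
After 4 (w): row=3 col=4 char='o'
After 5 (h): row=3 col=3 char='_'
After 6 ($): row=3 col=6 char='e'
After 7 (j): row=3 col=6 char='e'
After 8 (b): row=3 col=4 char='o'
After 9 (k): row=2 col=4 char='_'
After 10 (l): row=2 col=5 char='_'
After 11 (j): row=3 col=5 char='n'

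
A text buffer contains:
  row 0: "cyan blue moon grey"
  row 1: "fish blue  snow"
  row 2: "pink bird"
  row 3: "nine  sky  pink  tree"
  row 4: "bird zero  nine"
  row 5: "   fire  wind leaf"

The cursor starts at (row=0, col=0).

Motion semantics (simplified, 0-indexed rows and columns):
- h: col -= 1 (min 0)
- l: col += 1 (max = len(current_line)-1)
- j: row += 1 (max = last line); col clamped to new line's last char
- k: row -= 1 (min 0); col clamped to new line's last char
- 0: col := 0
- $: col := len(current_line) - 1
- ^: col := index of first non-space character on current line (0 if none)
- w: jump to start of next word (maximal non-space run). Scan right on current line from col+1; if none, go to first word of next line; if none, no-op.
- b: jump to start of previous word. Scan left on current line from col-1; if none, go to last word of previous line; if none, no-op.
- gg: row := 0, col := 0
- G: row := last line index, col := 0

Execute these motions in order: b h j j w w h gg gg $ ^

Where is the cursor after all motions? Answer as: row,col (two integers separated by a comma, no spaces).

Answer: 0,0

Derivation:
After 1 (b): row=0 col=0 char='c'
After 2 (h): row=0 col=0 char='c'
After 3 (j): row=1 col=0 char='f'
After 4 (j): row=2 col=0 char='p'
After 5 (w): row=2 col=5 char='b'
After 6 (w): row=3 col=0 char='n'
After 7 (h): row=3 col=0 char='n'
After 8 (gg): row=0 col=0 char='c'
After 9 (gg): row=0 col=0 char='c'
After 10 ($): row=0 col=18 char='y'
After 11 (^): row=0 col=0 char='c'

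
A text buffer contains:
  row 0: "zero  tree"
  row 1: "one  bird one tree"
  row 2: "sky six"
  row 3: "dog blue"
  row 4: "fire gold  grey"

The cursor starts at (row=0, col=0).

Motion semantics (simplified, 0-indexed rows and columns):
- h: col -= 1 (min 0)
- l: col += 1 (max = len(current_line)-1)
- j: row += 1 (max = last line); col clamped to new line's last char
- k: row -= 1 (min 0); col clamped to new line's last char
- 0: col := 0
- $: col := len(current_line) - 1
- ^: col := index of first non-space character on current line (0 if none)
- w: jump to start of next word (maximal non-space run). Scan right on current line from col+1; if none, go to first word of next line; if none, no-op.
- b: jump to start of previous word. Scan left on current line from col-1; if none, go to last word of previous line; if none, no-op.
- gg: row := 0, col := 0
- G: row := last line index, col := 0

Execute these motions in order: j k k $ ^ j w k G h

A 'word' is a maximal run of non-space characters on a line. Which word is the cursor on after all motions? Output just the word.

Answer: fire

Derivation:
After 1 (j): row=1 col=0 char='o'
After 2 (k): row=0 col=0 char='z'
After 3 (k): row=0 col=0 char='z'
After 4 ($): row=0 col=9 char='e'
After 5 (^): row=0 col=0 char='z'
After 6 (j): row=1 col=0 char='o'
After 7 (w): row=1 col=5 char='b'
After 8 (k): row=0 col=5 char='_'
After 9 (G): row=4 col=0 char='f'
After 10 (h): row=4 col=0 char='f'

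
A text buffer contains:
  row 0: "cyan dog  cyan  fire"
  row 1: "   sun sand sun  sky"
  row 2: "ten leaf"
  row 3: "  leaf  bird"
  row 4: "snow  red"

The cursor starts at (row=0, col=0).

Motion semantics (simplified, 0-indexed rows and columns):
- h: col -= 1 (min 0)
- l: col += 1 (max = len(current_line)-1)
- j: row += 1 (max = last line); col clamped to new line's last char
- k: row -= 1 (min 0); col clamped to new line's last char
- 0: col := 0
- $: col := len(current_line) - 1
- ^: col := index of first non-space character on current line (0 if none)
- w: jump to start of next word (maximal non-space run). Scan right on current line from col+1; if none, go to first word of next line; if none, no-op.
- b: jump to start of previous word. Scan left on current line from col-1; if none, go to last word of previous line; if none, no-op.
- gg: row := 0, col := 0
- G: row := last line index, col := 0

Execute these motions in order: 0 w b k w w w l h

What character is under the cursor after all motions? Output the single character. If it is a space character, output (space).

Answer: f

Derivation:
After 1 (0): row=0 col=0 char='c'
After 2 (w): row=0 col=5 char='d'
After 3 (b): row=0 col=0 char='c'
After 4 (k): row=0 col=0 char='c'
After 5 (w): row=0 col=5 char='d'
After 6 (w): row=0 col=10 char='c'
After 7 (w): row=0 col=16 char='f'
After 8 (l): row=0 col=17 char='i'
After 9 (h): row=0 col=16 char='f'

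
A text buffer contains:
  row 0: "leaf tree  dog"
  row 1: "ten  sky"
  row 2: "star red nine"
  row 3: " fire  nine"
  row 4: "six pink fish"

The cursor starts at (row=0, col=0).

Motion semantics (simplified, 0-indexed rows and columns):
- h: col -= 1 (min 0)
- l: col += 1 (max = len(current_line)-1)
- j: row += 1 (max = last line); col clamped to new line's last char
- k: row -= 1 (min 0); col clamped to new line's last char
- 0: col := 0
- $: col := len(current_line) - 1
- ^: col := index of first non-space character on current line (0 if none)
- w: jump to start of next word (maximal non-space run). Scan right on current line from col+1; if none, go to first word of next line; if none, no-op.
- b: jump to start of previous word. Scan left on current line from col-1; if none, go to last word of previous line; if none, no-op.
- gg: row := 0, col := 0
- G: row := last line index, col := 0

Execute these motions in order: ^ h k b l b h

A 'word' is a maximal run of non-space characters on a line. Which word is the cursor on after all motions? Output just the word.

Answer: leaf

Derivation:
After 1 (^): row=0 col=0 char='l'
After 2 (h): row=0 col=0 char='l'
After 3 (k): row=0 col=0 char='l'
After 4 (b): row=0 col=0 char='l'
After 5 (l): row=0 col=1 char='e'
After 6 (b): row=0 col=0 char='l'
After 7 (h): row=0 col=0 char='l'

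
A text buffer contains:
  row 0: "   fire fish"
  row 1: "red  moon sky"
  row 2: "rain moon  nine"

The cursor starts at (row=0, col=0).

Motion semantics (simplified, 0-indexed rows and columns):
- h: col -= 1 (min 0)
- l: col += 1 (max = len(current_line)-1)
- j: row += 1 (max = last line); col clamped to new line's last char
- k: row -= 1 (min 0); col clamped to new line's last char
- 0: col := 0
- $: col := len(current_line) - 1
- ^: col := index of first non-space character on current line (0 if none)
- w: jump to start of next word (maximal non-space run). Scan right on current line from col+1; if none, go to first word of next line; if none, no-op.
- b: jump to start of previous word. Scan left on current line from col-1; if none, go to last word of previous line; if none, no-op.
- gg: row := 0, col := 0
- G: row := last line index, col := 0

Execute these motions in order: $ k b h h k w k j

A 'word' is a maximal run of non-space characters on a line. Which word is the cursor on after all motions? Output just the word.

After 1 ($): row=0 col=11 char='h'
After 2 (k): row=0 col=11 char='h'
After 3 (b): row=0 col=8 char='f'
After 4 (h): row=0 col=7 char='_'
After 5 (h): row=0 col=6 char='e'
After 6 (k): row=0 col=6 char='e'
After 7 (w): row=0 col=8 char='f'
After 8 (k): row=0 col=8 char='f'
After 9 (j): row=1 col=8 char='n'

Answer: moon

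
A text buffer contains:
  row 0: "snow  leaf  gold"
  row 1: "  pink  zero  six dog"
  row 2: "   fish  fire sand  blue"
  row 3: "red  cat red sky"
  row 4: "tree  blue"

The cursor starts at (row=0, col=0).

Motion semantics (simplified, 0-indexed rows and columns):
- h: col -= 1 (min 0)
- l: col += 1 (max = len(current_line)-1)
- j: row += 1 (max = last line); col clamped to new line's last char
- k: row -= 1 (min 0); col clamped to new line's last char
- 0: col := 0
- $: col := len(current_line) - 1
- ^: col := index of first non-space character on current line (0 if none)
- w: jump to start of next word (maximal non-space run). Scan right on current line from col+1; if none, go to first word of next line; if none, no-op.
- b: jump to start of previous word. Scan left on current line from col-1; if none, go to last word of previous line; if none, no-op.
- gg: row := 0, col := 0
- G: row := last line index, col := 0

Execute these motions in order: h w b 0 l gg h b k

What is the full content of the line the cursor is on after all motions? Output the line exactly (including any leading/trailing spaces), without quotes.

Answer: snow  leaf  gold

Derivation:
After 1 (h): row=0 col=0 char='s'
After 2 (w): row=0 col=6 char='l'
After 3 (b): row=0 col=0 char='s'
After 4 (0): row=0 col=0 char='s'
After 5 (l): row=0 col=1 char='n'
After 6 (gg): row=0 col=0 char='s'
After 7 (h): row=0 col=0 char='s'
After 8 (b): row=0 col=0 char='s'
After 9 (k): row=0 col=0 char='s'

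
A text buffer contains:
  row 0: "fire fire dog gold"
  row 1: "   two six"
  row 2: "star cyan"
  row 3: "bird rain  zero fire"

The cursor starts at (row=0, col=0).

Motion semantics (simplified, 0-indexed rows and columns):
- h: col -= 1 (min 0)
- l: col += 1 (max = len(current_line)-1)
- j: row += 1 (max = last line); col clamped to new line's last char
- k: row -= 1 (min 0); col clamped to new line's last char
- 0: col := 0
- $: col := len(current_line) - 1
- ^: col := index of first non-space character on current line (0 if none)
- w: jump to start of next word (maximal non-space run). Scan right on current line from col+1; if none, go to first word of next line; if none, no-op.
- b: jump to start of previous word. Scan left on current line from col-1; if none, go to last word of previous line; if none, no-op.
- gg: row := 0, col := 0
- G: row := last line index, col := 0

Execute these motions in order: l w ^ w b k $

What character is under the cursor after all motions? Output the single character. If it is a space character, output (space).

Answer: d

Derivation:
After 1 (l): row=0 col=1 char='i'
After 2 (w): row=0 col=5 char='f'
After 3 (^): row=0 col=0 char='f'
After 4 (w): row=0 col=5 char='f'
After 5 (b): row=0 col=0 char='f'
After 6 (k): row=0 col=0 char='f'
After 7 ($): row=0 col=17 char='d'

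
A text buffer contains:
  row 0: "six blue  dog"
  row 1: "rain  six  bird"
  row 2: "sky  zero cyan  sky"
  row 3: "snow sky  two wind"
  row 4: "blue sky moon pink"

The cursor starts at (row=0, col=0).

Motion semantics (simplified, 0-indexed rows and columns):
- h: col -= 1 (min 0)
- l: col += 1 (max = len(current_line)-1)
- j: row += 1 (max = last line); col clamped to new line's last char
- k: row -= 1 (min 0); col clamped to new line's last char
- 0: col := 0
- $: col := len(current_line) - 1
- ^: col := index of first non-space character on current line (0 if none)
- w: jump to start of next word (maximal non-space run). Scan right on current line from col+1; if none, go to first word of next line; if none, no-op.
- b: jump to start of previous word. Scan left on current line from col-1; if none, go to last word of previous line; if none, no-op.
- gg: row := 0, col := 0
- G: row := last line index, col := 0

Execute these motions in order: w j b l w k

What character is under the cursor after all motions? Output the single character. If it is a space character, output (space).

Answer: u

Derivation:
After 1 (w): row=0 col=4 char='b'
After 2 (j): row=1 col=4 char='_'
After 3 (b): row=1 col=0 char='r'
After 4 (l): row=1 col=1 char='a'
After 5 (w): row=1 col=6 char='s'
After 6 (k): row=0 col=6 char='u'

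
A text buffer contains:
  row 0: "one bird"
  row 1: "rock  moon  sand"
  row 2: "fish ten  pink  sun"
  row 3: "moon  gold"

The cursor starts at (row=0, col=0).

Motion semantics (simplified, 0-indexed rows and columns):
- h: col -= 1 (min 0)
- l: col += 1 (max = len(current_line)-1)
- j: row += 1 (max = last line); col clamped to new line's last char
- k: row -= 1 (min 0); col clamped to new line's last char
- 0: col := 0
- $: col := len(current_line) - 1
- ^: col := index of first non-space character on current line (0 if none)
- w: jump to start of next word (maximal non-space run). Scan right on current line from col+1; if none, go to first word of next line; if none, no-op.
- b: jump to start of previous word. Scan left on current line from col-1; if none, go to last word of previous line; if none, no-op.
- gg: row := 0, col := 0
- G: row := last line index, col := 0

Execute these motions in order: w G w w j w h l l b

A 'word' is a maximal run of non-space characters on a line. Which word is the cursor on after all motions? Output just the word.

After 1 (w): row=0 col=4 char='b'
After 2 (G): row=3 col=0 char='m'
After 3 (w): row=3 col=6 char='g'
After 4 (w): row=3 col=6 char='g'
After 5 (j): row=3 col=6 char='g'
After 6 (w): row=3 col=6 char='g'
After 7 (h): row=3 col=5 char='_'
After 8 (l): row=3 col=6 char='g'
After 9 (l): row=3 col=7 char='o'
After 10 (b): row=3 col=6 char='g'

Answer: gold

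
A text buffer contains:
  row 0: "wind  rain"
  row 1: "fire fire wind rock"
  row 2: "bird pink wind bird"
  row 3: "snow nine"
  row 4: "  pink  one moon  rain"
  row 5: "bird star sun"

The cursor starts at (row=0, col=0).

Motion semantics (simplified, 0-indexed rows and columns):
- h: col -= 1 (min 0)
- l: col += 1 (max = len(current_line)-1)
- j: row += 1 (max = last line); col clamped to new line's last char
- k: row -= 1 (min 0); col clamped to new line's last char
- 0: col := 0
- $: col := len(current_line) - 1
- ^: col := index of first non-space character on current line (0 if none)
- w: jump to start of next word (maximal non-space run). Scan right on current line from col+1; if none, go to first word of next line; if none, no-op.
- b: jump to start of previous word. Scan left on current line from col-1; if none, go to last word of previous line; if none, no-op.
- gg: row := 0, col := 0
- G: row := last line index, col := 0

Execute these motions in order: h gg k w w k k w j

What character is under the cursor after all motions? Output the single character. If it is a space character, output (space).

Answer: i

Derivation:
After 1 (h): row=0 col=0 char='w'
After 2 (gg): row=0 col=0 char='w'
After 3 (k): row=0 col=0 char='w'
After 4 (w): row=0 col=6 char='r'
After 5 (w): row=1 col=0 char='f'
After 6 (k): row=0 col=0 char='w'
After 7 (k): row=0 col=0 char='w'
After 8 (w): row=0 col=6 char='r'
After 9 (j): row=1 col=6 char='i'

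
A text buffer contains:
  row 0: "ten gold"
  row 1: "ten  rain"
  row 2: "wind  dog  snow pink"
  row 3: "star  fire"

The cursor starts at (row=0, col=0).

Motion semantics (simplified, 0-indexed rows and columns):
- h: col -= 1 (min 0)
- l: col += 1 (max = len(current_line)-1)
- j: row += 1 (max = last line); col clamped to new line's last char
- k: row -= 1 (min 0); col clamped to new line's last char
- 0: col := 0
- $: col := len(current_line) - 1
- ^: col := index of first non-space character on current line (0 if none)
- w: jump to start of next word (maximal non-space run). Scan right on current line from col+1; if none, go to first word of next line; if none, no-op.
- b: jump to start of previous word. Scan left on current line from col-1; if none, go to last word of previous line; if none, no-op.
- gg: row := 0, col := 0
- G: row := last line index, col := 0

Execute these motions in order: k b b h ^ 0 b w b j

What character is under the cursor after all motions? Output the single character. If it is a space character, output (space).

Answer: t

Derivation:
After 1 (k): row=0 col=0 char='t'
After 2 (b): row=0 col=0 char='t'
After 3 (b): row=0 col=0 char='t'
After 4 (h): row=0 col=0 char='t'
After 5 (^): row=0 col=0 char='t'
After 6 (0): row=0 col=0 char='t'
After 7 (b): row=0 col=0 char='t'
After 8 (w): row=0 col=4 char='g'
After 9 (b): row=0 col=0 char='t'
After 10 (j): row=1 col=0 char='t'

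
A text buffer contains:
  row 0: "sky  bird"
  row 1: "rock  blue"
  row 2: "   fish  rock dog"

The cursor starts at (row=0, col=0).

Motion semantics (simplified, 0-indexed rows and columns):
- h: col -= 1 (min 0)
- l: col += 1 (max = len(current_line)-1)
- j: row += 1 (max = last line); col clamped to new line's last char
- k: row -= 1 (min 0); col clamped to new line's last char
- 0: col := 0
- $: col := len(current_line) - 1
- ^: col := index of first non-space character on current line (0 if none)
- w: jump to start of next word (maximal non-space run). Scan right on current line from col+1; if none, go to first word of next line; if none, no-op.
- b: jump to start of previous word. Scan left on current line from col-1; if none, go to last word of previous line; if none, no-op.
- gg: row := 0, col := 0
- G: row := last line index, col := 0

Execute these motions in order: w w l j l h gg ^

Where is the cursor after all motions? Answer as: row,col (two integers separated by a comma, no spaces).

After 1 (w): row=0 col=5 char='b'
After 2 (w): row=1 col=0 char='r'
After 3 (l): row=1 col=1 char='o'
After 4 (j): row=2 col=1 char='_'
After 5 (l): row=2 col=2 char='_'
After 6 (h): row=2 col=1 char='_'
After 7 (gg): row=0 col=0 char='s'
After 8 (^): row=0 col=0 char='s'

Answer: 0,0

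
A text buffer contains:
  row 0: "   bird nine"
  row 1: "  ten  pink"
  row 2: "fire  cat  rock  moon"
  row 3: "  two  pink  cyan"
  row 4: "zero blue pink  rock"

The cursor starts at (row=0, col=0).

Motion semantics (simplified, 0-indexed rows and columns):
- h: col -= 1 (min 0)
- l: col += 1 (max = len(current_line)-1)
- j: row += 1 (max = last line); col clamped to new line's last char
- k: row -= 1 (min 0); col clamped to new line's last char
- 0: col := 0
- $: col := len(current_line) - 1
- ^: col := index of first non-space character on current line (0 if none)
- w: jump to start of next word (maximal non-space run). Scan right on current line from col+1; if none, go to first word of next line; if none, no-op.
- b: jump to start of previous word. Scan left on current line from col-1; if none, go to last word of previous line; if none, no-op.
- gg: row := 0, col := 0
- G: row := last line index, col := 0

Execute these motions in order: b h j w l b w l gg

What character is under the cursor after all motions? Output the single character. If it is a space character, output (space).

Answer: (space)

Derivation:
After 1 (b): row=0 col=0 char='_'
After 2 (h): row=0 col=0 char='_'
After 3 (j): row=1 col=0 char='_'
After 4 (w): row=1 col=2 char='t'
After 5 (l): row=1 col=3 char='e'
After 6 (b): row=1 col=2 char='t'
After 7 (w): row=1 col=7 char='p'
After 8 (l): row=1 col=8 char='i'
After 9 (gg): row=0 col=0 char='_'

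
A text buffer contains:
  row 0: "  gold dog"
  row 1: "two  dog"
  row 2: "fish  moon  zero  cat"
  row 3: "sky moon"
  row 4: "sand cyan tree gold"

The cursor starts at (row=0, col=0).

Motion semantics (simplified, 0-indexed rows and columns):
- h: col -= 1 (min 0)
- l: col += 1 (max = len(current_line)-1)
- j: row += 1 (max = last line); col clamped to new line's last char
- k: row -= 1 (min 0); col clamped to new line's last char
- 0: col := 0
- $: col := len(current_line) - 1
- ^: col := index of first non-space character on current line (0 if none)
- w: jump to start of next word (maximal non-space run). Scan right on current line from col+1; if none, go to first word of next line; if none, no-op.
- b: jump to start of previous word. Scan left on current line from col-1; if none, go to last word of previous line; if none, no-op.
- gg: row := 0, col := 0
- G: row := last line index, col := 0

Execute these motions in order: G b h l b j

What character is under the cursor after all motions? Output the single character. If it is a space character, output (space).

After 1 (G): row=4 col=0 char='s'
After 2 (b): row=3 col=4 char='m'
After 3 (h): row=3 col=3 char='_'
After 4 (l): row=3 col=4 char='m'
After 5 (b): row=3 col=0 char='s'
After 6 (j): row=4 col=0 char='s'

Answer: s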